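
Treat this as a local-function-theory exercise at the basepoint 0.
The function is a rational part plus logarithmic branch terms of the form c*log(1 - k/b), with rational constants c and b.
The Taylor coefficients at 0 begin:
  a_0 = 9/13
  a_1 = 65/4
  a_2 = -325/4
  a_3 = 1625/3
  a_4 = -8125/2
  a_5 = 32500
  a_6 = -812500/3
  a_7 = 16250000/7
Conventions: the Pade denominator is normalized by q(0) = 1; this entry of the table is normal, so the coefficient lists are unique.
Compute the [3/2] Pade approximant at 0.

The Pade approximant has numerator coefficients [9/13, 1277/52, 6995/52, 325/6]; denominator coefficients [1, 12, 30].

Taylor coefficients needed (read off): a_0 = 9/13, a_1 = 65/4, a_2 = -325/4, a_3 = 1625/3, a_4 = -8125/2, a_5 = 32500.
Write the denominator as Q(k) = 1 + q1*k + q2*k^2. Requiring Q*f - P = O(k^6) with deg P <= 3 kills the coefficients of k^4..k^5 in Q*f:
  k^4: a_4 + q1*a_3 + q2*a_2 = 0, i.e. -8125/2 + (1625/3)*q1 + (-325/4)*q2 = 0.
  k^5: a_5 + q1*a_4 + q2*a_3 = 0, i.e. 32500 + (-8125/2)*q1 + (1625/3)*q2 = 0.
Solving this linear system: q1 = 12, q2 = 30.
The numerator is Q*f truncated at degree 3: P0 = a_0 = 9/13; P1 = a_1 + q1*a_0 = 1277/52; P2 = a_2 + q1*a_1 + q2*a_0 = 6995/52; P3 = a_3 + q1*a_2 + q2*a_1 = 325/6.


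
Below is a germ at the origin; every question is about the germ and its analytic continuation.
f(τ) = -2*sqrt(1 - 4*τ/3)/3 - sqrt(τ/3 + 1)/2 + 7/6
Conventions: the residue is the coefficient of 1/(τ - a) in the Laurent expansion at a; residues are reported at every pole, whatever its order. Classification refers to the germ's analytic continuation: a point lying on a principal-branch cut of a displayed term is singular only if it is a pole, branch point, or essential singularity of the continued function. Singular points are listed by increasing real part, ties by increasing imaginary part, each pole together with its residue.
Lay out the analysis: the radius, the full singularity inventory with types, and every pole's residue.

Branch term (-1/2)*sqrt(1 - τ/(-3)): its argument vanishes at τ = -3, a square-root branch point, modulus 3.
Branch term (-2/3)*sqrt(1 - τ/(3/4)): its argument vanishes at τ = 3/4, a square-root branch point, modulus 3/4.
The radius of convergence is the smallest modulus among the singular points: 3/4.
List the singular points by increasing real part (a conjugate pair: the negative imaginary part first).

Radius of convergence at 0: 3/4.
At -3: an algebraic (square-root) branch point.
At 3/4: an algebraic (square-root) branch point.


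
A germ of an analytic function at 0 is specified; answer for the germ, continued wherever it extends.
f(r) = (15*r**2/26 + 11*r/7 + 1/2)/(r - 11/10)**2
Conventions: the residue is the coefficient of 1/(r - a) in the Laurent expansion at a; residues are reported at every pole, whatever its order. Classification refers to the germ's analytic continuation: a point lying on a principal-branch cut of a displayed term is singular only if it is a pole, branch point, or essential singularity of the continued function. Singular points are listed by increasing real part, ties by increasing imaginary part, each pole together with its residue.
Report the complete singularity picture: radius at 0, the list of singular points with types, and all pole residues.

Denominator factor (r - 11/10)^2: pole of order 2 at 11/10, modulus 11/10.
The radius of convergence is the smallest modulus among the singular points: 11/10.
At the order-2 pole 11/10 set g(r) = (r - (11/10))^2*f(r) = 15*r**2/26 + 11*r/7 + 1/2.
Order-2 pole: residue = g'(a); g'(11/10) = 517/182, so the residue is 517/182.

Radius of convergence at 0: 11/10.
At 11/10: a pole of order 2; residue 517/182.


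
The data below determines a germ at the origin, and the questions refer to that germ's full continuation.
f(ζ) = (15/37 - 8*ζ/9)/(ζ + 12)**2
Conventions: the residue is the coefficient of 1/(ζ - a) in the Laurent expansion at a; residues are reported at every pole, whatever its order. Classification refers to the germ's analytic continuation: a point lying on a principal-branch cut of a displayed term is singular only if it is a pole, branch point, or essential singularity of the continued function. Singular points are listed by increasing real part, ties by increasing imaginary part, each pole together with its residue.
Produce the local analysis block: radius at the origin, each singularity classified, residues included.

Radius of convergence at 0: 12.
At -12: a pole of order 2; residue -8/9.

Denominator factor (ζ + 12)^2: pole of order 2 at -12, modulus 12.
The radius of convergence is the smallest modulus among the singular points: 12.
At the order-2 pole -12 set g(ζ) = (ζ - (-12))^2*f(ζ) = 15/37 - 8*ζ/9.
Order-2 pole: residue = g'(a); g'(-12) = -8/9, so the residue is -8/9.


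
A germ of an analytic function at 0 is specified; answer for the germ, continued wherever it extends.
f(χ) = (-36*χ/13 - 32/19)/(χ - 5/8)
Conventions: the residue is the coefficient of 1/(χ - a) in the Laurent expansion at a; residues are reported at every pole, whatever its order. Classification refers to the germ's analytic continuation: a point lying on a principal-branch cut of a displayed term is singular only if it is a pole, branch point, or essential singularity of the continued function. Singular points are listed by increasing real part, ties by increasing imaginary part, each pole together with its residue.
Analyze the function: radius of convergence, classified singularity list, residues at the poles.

Radius of convergence at 0: 5/8.
At 5/8: a pole of order 1; residue -1687/494.

Denominator factor (χ - 5/8): pole of order 1 at 5/8, modulus 5/8.
The radius of convergence is the smallest modulus among the singular points: 5/8.
At the order-1 pole 5/8 set g(χ) = (χ - (5/8))*f(χ) = -36*χ/13 - 32/19.
Simple pole: residue = g(a) at a = 5/8, which is -1687/494.


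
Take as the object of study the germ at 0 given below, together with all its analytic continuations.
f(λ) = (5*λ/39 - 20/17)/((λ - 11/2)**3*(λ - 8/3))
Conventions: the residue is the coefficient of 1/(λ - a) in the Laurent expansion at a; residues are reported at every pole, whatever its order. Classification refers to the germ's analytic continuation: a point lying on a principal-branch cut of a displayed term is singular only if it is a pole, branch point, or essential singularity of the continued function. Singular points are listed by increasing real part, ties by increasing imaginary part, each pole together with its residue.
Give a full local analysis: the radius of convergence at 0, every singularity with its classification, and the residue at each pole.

Denominator factor (λ - 11/2)^3: pole of order 3 at 11/2, modulus 11/2.
Denominator factor (λ - 8/3): pole of order 1 at 8/3, modulus 8/3.
The radius of convergence is the smallest modulus among the singular points: 8/3.
At the order-1 pole 8/3 set g(λ) = (λ - (8/3))*f(λ) = (5*λ/39 - 20/17)/(λ - 11/2)**3.
Simple pole: residue = g(a) at a = 8/3, which is 39840/1085773.
At the order-3 pole 11/2 set g(λ) = (λ - (11/2))^3*f(λ) = (5*λ/39 - 20/17)/(λ - 8/3).
Order-3 pole: residue = g''(a)/2; g''(11/2) = -79680/1085773, so the residue is -39840/1085773.
List the singular points by increasing real part (a conjugate pair: the negative imaginary part first).

Radius of convergence at 0: 8/3.
At 8/3: a pole of order 1; residue 39840/1085773.
At 11/2: a pole of order 3; residue -39840/1085773.


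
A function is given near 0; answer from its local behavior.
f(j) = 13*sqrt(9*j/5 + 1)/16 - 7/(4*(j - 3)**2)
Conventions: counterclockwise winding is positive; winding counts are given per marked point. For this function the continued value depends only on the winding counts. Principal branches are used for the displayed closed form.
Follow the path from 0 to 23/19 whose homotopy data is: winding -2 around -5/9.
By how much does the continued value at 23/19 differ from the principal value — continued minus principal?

The rational part is single-valued and drops out of the difference; each branch term changes only by its own monodromy.
(13/16)*sqrt(1 - j/(-5/9)): winding -2 is even, the square root returns to the same sheet, contribution 0.
Summing the contributions at j = 23/19 gives 0.

Continued minus principal equals 0.


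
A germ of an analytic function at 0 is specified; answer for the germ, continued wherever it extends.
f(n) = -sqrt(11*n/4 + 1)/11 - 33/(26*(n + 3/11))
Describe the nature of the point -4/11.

The term (-1/11)*sqrt(1 - n/(-4/11)) has argument 1 - -4/11/(-4/11) = 0 at -4/11: a square-root (algebraic, two-sheeted) branch point; the remaining terms are analytic or single-valued there.

The point is an algebraic (square-root) branch point.


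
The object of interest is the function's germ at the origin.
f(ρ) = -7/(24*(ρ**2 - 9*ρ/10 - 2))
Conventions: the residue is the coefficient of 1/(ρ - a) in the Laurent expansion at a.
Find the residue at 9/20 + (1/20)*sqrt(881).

The factor ρ**2 - 9*ρ/10 - 2 splits as (ρ - a)(ρ - a') with a = 9/20 + (1/20)*sqrt(881), a' = 9/20 - (1/20)*sqrt(881). At the order-1 pole a set g(ρ) = (ρ - a)*f(ρ) = [-7/24] / (ρ - a').
Simple pole: residue = g(a) at a = 9/20 + (1/20)*sqrt(881), which is -(35/10572)*sqrt(881).

The residue is -(35/10572)*sqrt(881).


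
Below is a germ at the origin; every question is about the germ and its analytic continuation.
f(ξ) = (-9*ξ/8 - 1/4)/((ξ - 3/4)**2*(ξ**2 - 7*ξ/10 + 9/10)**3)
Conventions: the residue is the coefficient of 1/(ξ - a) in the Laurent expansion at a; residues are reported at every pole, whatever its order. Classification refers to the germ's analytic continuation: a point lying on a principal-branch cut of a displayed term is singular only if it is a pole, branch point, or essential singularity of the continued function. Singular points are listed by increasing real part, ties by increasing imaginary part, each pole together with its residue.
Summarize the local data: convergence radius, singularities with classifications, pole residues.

Radius of convergence at 0: 3/4.
At (7/20) - ((1/20)*sqrt(311))*i: a pole of order 3; residue (-17152/16875) + ((30553423264/507603898125)*sqrt(311))*i.
At (7/20) + ((1/20)*sqrt(311))*i: a pole of order 3; residue (-17152/16875) - ((30553423264/507603898125)*sqrt(311))*i.
At 3/4: a pole of order 2; residue 34304/16875.


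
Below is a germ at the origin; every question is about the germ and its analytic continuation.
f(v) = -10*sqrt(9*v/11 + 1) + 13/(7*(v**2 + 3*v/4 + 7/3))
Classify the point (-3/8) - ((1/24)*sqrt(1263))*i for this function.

The point is a pole of order 1.

The denominator factor v**2 + 3*v/4 + 7/3 vanishes at (-3/8) - ((1/24)*sqrt(1263))*i and appears to the power 1; the numerator there equals 13/7, nonzero, and no other factor vanishes.
The branch terms are analytic at this point.
Hence a pole whose order is the multiplicity, 1.


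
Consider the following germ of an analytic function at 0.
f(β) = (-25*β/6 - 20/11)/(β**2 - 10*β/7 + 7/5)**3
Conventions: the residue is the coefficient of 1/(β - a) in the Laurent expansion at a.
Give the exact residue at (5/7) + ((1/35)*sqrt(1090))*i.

The residue is ((132955375/3646801664)*sqrt(1090))*i.

The factor β**2 - 10*β/7 + 7/5 splits as (β - a)(β - a') with a = (5/7) + ((1/35)*sqrt(1090))*i, a' = (5/7) - ((1/35)*sqrt(1090))*i. At the order-3 pole a set g(β) = (β - a)^3*f(β) = [-25*β/6 - 20/11] / (β - a')^3.
Order-3 pole: residue = g''(a)/2; g''((5/7) + ((1/35)*sqrt(1090))*i) = ((132955375/1823400832)*sqrt(1090))*i, so the residue is ((132955375/3646801664)*sqrt(1090))*i.


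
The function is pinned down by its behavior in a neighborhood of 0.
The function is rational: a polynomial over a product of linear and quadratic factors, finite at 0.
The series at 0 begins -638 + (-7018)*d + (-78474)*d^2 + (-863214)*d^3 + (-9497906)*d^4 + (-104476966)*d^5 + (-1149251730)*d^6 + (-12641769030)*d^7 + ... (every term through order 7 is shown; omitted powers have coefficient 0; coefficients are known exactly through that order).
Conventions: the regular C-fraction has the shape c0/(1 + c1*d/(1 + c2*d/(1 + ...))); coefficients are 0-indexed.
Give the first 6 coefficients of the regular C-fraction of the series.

Taylor coefficients (read off): a_0 = -638, a_1 = -7018, a_2 = -78474, a_3 = -863214, a_4 = -9497906, a_5 = -104476966.
c0 = a_0 = -638. Peel one level at a time: if S = 1 + c*d/S' with S'(0) = 1, then c is the d-coefficient of S and S' = c*d/(S - 1).
S_1 = c0/f = 1 + (-11)*d + (-2)*d^2 + ...; c1 = -11.
S_2 = c1*d/(S_1 - 1) = 1 + (-2/11)*d + (246/121)*d^2 + ...; c2 = -2/11.
S_3 = c2*d/(S_2 - 1) = 1 + (123/11)*d + (121)*d^2 + ...; c3 = 123/11.
S_4 = c3*d/(S_3 - 1) = 1 + (-1331/123)*d + (-29282/15129)*d^2 + ...; c4 = -1331/123.
S_5 = c4*d/(S_4 - 1) = 1 + (-22/123)*d + ...; c5 = -22/123.

The regular C-fraction coefficients are [-638, -11, -2/11, 123/11, -1331/123, -22/123].


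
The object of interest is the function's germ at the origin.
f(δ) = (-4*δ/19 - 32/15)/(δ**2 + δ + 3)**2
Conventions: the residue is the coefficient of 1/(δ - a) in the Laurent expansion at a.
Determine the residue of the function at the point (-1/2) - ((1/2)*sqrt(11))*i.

The factor δ**2 + δ + 3 splits as (δ - a)(δ - a') with a = (-1/2) - ((1/2)*sqrt(11))*i, a' = (-1/2) + ((1/2)*sqrt(11))*i. At the order-2 pole a set g(δ) = (δ - a)^2*f(δ) = [-4*δ/19 - 32/15] / (δ - a')^2.
Order-2 pole: residue = g'(a); g'((-1/2) - ((1/2)*sqrt(11))*i) = -((1156/34485)*sqrt(11))*i, so the residue is -((1156/34485)*sqrt(11))*i.

The residue is -((1156/34485)*sqrt(11))*i.


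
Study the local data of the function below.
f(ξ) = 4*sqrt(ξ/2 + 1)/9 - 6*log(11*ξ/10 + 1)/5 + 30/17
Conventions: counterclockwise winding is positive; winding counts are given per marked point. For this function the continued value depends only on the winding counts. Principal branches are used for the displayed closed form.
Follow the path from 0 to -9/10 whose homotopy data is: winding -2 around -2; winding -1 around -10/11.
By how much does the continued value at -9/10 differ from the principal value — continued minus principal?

The rational part is single-valued and drops out of the difference; each branch term changes only by its own monodromy.
(4/9)*sqrt(1 - ξ/(-2)): winding -2 is even, the square root returns to the same sheet, contribution 0.
(-6/5)*log(1 - ξ/(-10/11)): each positive loop around -10/11 adds 2*pi*i to the log, so winding -1 contributes (-6/5)*(-1)*2*pi*i = (12/5)*pi*i.
Summing the contributions at ξ = -9/10 gives (12/5)*pi*i.

Continued minus principal equals (12/5)*pi*i.


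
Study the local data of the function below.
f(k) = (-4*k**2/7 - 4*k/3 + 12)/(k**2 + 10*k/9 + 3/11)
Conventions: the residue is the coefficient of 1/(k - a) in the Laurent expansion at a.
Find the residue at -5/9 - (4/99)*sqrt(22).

The residue is -22/63 - (19559/2772)*sqrt(22).

The factor k**2 + 10*k/9 + 3/11 splits as (k - a)(k - a') with a = -5/9 - (4/99)*sqrt(22), a' = -5/9 + (4/99)*sqrt(22). At the order-1 pole a set g(k) = (k - a)*f(k) = [-4*k**2/7 - 4*k/3 + 12] / (k - a').
Simple pole: residue = g(a) at a = -5/9 - (4/99)*sqrt(22), which is -22/63 - (19559/2772)*sqrt(22).


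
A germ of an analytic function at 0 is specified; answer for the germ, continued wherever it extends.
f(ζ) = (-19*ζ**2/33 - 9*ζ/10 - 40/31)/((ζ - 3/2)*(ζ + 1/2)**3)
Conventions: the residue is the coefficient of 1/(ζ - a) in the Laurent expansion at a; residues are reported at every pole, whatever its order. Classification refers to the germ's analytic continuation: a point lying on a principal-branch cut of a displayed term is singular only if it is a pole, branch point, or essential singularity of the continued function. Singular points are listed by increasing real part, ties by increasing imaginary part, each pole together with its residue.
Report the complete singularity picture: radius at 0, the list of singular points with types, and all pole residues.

Radius of convergence at 0: 1/2.
At -1/2: a pole of order 3; residue 13421/27280.
At 3/2: a pole of order 1; residue -13421/27280.

Denominator factor (ζ - 3/2): pole of order 1 at 3/2, modulus 3/2.
Denominator factor (ζ + 1/2)^3: pole of order 3 at -1/2, modulus 1/2.
The radius of convergence is the smallest modulus among the singular points: 1/2.
At the order-3 pole -1/2 set g(ζ) = (ζ - (-1/2))^3*f(ζ) = (-19*ζ**2/33 - 9*ζ/10 - 40/31)/(ζ - 3/2).
Order-3 pole: residue = g''(a)/2; g''(-1/2) = 13421/13640, so the residue is 13421/27280.
At the order-1 pole 3/2 set g(ζ) = (ζ - (3/2))*f(ζ) = (-19*ζ**2/33 - 9*ζ/10 - 40/31)/(ζ + 1/2)**3.
Simple pole: residue = g(a) at a = 3/2, which is -13421/27280.
List the singular points by increasing real part (a conjugate pair: the negative imaginary part first).


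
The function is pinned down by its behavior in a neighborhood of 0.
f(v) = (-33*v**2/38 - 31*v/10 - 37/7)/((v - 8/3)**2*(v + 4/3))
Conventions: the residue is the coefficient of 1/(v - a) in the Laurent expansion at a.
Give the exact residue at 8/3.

The residue is -7447/10640.

At the order-2 pole 8/3 set g(v) = (v - (8/3))^2*f(v) = (-33*v**2/38 - 31*v/10 - 37/7)/(v + 4/3).
Order-2 pole: residue = g'(a); g'(8/3) = -7447/10640, so the residue is -7447/10640.


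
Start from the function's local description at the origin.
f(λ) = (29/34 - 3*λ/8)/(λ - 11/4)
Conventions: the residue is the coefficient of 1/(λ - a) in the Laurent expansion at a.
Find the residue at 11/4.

At the order-1 pole 11/4 set g(λ) = (λ - (11/4))*f(λ) = 29/34 - 3*λ/8.
Simple pole: residue = g(a) at a = 11/4, which is -97/544.

The residue is -97/544.


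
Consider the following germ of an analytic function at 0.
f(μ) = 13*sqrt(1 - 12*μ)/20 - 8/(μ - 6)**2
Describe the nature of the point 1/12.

The point is an algebraic (square-root) branch point.

The term (13/20)*sqrt(1 - μ/(1/12)) has argument 1 - 1/12/(1/12) = 0 at 1/12: a square-root (algebraic, two-sheeted) branch point; the remaining terms are analytic or single-valued there.


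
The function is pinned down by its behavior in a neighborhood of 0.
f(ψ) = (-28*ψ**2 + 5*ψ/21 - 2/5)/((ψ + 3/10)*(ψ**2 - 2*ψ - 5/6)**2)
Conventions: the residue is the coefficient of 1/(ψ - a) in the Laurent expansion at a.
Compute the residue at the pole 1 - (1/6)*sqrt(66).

The residue is 942300/12943 + (13625734/1566103)*sqrt(66).

The factor ψ**2 - 2*ψ - 5/6 splits as (ψ - a)(ψ - a') with a = 1 - (1/6)*sqrt(66), a' = 1 + (1/6)*sqrt(66). At the order-2 pole a set g(ψ) = (ψ - a)^2*f(ψ) = [(-28*ψ**2 + 5*ψ/21 - 2/5)/(ψ + 3/10)] / (ψ - a')^2.
Order-2 pole: residue = g'(a); g'(1 - (1/6)*sqrt(66)) = 942300/12943 + (13625734/1566103)*sqrt(66), so the residue is 942300/12943 + (13625734/1566103)*sqrt(66).


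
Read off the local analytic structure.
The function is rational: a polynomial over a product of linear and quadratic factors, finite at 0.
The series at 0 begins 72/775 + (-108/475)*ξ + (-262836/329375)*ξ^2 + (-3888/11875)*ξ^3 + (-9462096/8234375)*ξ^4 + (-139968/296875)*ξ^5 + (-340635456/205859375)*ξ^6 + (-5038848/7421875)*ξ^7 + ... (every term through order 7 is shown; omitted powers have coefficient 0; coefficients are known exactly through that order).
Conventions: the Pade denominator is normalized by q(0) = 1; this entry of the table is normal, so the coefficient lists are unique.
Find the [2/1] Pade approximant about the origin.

The Pade approximant has numerator coefficients [72/775, -36828/138719, -611760818196/868120841875]; denominator coefficients [1, -56916/138719].

Taylor coefficients needed (read off): a_0 = 72/775, a_1 = -108/475, a_2 = -262836/329375, a_3 = -3888/11875.
Write the denominator as Q(ξ) = 1 + q1*ξ. Requiring Q*f - P = O(ξ^4) with deg P <= 2 kills the coefficients of ξ^3..ξ^3 in Q*f:
  ξ^3: a_3 + q1*a_2 = 0, i.e. -3888/11875 + (-262836/329375)*q1 = 0.
Solving this linear system: q1 = -56916/138719.
The numerator is Q*f truncated at degree 2: P0 = a_0 = 72/775; P1 = a_1 + q1*a_0 = -36828/138719; P2 = a_2 + q1*a_1 = -611760818196/868120841875.


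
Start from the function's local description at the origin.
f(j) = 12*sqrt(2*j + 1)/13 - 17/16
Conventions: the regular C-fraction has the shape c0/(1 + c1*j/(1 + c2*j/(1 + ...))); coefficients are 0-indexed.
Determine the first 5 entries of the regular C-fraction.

Taylor coefficients (expand at 0): a_0 = -29/208, a_1 = 12/13, a_2 = -6/13, a_3 = 6/13, a_4 = -15/26.
c0 = a_0 = -29/208. Peel one level at a time: if S = 1 + c*j/S' with S'(0) = 1, then c is the j-coefficient of S and S' = c*j/(S - 1).
S_1 = c0/f = 1 + (192/29)*j + (34080/841)*j^2 + ...; c1 = 192/29.
S_2 = c1*j/(S_1 - 1) = 1 + (-355/58)*j + (-1/4)*j^2 + ...; c2 = -355/58.
S_3 = c2*j/(S_2 - 1) = 1 + (-29/710)*j + (21431/504100)*j^2 + ...; c3 = -29/710.
S_4 = c3*j/(S_3 - 1) = 1 + (739/710)*j + ...; c4 = 739/710.

The regular C-fraction coefficients are [-29/208, 192/29, -355/58, -29/710, 739/710].


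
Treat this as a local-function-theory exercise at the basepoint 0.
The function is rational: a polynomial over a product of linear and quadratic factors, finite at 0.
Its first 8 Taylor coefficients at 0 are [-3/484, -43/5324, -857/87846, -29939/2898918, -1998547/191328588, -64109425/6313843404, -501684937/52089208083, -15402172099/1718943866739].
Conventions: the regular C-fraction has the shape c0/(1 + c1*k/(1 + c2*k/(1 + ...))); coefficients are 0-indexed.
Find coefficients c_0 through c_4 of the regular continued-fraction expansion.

The regular C-fraction coefficients are [-3/484, -43/33, 45/473, -4482/2365, 1419/830].

Taylor coefficients (read off): a_0 = -3/484, a_1 = -43/5324, a_2 = -857/87846, a_3 = -29939/2898918, a_4 = -1998547/191328588.
c0 = a_0 = -3/484. Peel one level at a time: if S = 1 + c*k/S' with S'(0) = 1, then c is the k-coefficient of S and S' = c*k/(S - 1).
S_1 = c0/f = 1 + (-43/33)*k + (15/121)*k^2 + ...; c1 = -43/33.
S_2 = c1*k/(S_1 - 1) = 1 + (45/473)*k + (40338/223729)*k^2 + ...; c2 = 45/473.
S_3 = c2*k/(S_2 - 1) = 1 + (-4482/2365)*k + (81/25)*k^2 + ...; c3 = -4482/2365.
S_4 = c3*k/(S_3 - 1) = 1 + (1419/830)*k + ...; c4 = 1419/830.


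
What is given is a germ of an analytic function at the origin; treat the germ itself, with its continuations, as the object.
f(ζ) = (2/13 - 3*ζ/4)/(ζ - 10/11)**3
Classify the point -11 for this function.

The point is a regular point.

Denominator factors: ζ - 10/11 = -131/11 at ζ = -11 — none vanishes.
So the germ continues analytically to -11.


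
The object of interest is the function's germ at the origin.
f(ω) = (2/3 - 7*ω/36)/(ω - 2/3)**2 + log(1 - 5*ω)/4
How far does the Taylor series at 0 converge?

The radius of convergence is 1/5.

Denominator factor (ω - 2/3)^2: pole of order 2 at 2/3, modulus 2/3.
Branch term (1/4)*log(1 - ω/(1/5)): its argument vanishes at ω = 1/5, a logarithmic branch point, modulus 1/5.
The radius of convergence is the smallest modulus among the singular points: 1/5.


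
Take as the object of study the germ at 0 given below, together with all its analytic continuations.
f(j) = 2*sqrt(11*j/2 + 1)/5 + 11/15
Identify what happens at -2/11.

The point is an algebraic (square-root) branch point.

The term (2/5)*sqrt(1 - j/(-2/11)) has argument 1 - -2/11/(-2/11) = 0 at -2/11: a square-root (algebraic, two-sheeted) branch point; the remaining terms are analytic or single-valued there.


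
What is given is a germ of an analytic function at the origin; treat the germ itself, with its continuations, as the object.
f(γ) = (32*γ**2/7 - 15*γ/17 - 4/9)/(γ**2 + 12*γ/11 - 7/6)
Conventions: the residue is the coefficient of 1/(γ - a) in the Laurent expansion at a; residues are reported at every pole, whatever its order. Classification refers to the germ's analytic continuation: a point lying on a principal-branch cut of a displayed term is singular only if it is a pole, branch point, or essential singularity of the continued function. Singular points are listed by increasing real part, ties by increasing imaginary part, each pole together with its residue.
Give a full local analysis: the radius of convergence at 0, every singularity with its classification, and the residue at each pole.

Denominator factor (γ**2 + 12*γ/11 - 7/6): discriminant 2126/363, real irrational roots -6/11 + (1/66)*sqrt(6378) and -6/11 - (1/66)*sqrt(6378); poles of order 1, moduli -6/11 + (1/66)*sqrt(6378) and 6/11 + (1/66)*sqrt(6378).
The radius of convergence is the smallest modulus among the singular points: -6/11 + (1/66)*sqrt(6378).
The factor γ**2 + 12*γ/11 - 7/6 splits as (γ - a)(γ - a') with a = -6/11 - (1/66)*sqrt(6378), a' = -6/11 + (1/66)*sqrt(6378). At the order-1 pole a set g(γ) = (γ - a)*f(γ) = [32*γ**2/7 - 15*γ/17 - 4/9] / (γ - a').
Simple pole: residue = g(a) at a = -6/11 - (1/66)*sqrt(6378), which is -7683/2618 - (524219/12523203)*sqrt(6378).
The factor γ**2 + 12*γ/11 - 7/6 splits as (γ - a)(γ - a') with a = -6/11 + (1/66)*sqrt(6378), a' = -6/11 - (1/66)*sqrt(6378). At the order-1 pole a set g(γ) = (γ - a)*f(γ) = [32*γ**2/7 - 15*γ/17 - 4/9] / (γ - a').
Simple pole: residue = g(a) at a = -6/11 + (1/66)*sqrt(6378), which is -7683/2618 + (524219/12523203)*sqrt(6378).
List the singular points by increasing real part (a conjugate pair: the negative imaginary part first).

Radius of convergence at 0: -6/11 + (1/66)*sqrt(6378).
At -6/11 - (1/66)*sqrt(6378): a pole of order 1; residue -7683/2618 - (524219/12523203)*sqrt(6378).
At -6/11 + (1/66)*sqrt(6378): a pole of order 1; residue -7683/2618 + (524219/12523203)*sqrt(6378).


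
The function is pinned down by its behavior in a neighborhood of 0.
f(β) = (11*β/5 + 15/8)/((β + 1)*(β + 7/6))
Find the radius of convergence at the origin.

Denominator factor (β + 7/6): pole of order 1 at -7/6, modulus 7/6.
Denominator factor (β + 1): pole of order 1 at -1, modulus 1.
The radius of convergence is the smallest modulus among the singular points: 1.

The radius of convergence is 1.


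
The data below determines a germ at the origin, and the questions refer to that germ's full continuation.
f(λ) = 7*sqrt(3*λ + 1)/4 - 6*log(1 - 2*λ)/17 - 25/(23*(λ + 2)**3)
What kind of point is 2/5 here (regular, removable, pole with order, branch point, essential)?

Denominator factors: λ + 2 = 12/5 at λ = 2/5 — none vanishes.
Branch term log(1 - λ/(1/2)): argument at 2/5 is 1/5, nonzero, so 2/5 is not its branch point (a point on a principal cut is still regular for the continued germ).
Branch term sqrt(1 - λ/(-1/3)): argument at 2/5 is 11/5, nonzero, so 2/5 is not its branch point (a point on a principal cut is still regular for the continued germ).
So the germ continues analytically to 2/5.

The point is a regular point.


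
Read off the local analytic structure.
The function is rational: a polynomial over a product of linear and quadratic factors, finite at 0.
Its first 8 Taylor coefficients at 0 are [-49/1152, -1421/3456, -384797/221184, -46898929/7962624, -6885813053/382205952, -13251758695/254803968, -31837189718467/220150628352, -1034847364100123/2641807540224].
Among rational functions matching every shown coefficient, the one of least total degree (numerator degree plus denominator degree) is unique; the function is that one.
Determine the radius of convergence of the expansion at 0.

The radius of convergence is 3/7.

No rational of total degree below 5 reproduces all 8 coefficients; solving the [1/4] Pade equations on them gives f(r) = (-19*r/8 - 1/2)/((r - 8)**2*(r - 3/7)**2), whose expansion matches every shown term.
Denominator factor (r - 8)^2: pole of order 2 at 8, modulus 8.
Denominator factor (r - 3/7)^2: pole of order 2 at 3/7, modulus 3/7.
The radius of convergence is the smallest modulus among the singular points: 3/7.


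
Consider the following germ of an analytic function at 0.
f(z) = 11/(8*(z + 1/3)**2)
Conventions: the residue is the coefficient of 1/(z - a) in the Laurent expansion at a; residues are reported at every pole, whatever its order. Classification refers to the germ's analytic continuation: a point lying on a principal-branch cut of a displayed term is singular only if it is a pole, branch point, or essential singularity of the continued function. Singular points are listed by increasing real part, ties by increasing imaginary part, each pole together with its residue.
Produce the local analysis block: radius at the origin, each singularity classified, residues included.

Radius of convergence at 0: 1/3.
At -1/3: a pole of order 2; residue 0.

Denominator factor (z + 1/3)^2: pole of order 2 at -1/3, modulus 1/3.
The radius of convergence is the smallest modulus among the singular points: 1/3.
At the order-2 pole -1/3 set g(z) = (z - (-1/3))^2*f(z) = 11/8.
Order-2 pole: residue = g'(a); g'(-1/3) = 0, so the residue is 0.


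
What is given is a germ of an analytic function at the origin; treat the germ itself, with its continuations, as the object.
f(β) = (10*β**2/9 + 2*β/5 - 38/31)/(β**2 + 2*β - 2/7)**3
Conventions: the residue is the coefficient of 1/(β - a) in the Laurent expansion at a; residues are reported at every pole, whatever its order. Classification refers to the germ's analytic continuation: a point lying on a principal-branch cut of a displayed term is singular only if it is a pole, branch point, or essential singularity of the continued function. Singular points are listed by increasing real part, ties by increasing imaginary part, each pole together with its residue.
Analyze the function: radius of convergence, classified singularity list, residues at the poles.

Denominator factor (β**2 + 2*β - 2/7)^3: discriminant 36/7, real irrational roots -1 + (3/7)*sqrt(7) and -1 - (3/7)*sqrt(7); poles of order 3, moduli -1 + (3/7)*sqrt(7) and 1 + (3/7)*sqrt(7).
The radius of convergence is the smallest modulus among the singular points: -1 + (3/7)*sqrt(7).
The factor β**2 + 2*β - 2/7 splits as (β - a)(β - a') with a = -1 - (3/7)*sqrt(7), a' = -1 + (3/7)*sqrt(7). At the order-3 pole a set g(β) = (β - a)^3*f(β) = [10*β**2/9 + 2*β/5 - 38/31] / (β - a')^3.
Order-3 pole: residue = g''(a)/2; g''(-1 - (3/7)*sqrt(7)) = (16933/225990)*sqrt(7), so the residue is (16933/451980)*sqrt(7).
The factor β**2 + 2*β - 2/7 splits as (β - a)(β - a') with a = -1 + (3/7)*sqrt(7), a' = -1 - (3/7)*sqrt(7). At the order-3 pole a set g(β) = (β - a)^3*f(β) = [10*β**2/9 + 2*β/5 - 38/31] / (β - a')^3.
Order-3 pole: residue = g''(a)/2; g''(-1 + (3/7)*sqrt(7)) = -(16933/225990)*sqrt(7), so the residue is -(16933/451980)*sqrt(7).
List the singular points by increasing real part (a conjugate pair: the negative imaginary part first).

Radius of convergence at 0: -1 + (3/7)*sqrt(7).
At -1 - (3/7)*sqrt(7): a pole of order 3; residue (16933/451980)*sqrt(7).
At -1 + (3/7)*sqrt(7): a pole of order 3; residue -(16933/451980)*sqrt(7).


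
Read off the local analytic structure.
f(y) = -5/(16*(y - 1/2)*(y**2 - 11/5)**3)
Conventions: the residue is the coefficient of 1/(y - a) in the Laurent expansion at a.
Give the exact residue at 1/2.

The residue is 2500/59319.

At the order-1 pole 1/2 set g(y) = (y - (1/2))*f(y) = -5/(16*(y**2 - 11/5)**3).
Simple pole: residue = g(a) at a = 1/2, which is 2500/59319.


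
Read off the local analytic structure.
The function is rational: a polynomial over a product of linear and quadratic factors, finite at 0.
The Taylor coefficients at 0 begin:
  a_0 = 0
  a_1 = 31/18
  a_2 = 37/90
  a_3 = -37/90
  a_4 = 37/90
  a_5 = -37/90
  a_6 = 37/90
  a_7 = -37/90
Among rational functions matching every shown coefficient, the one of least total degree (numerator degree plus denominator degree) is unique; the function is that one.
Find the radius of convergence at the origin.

No rational of total degree below 3 reproduces all 8 coefficients; solving the [2/1] Pade equations on them gives f(ω) = (32*ω**2/15 + 31*ω/18)/(ω + 1), whose expansion matches every shown term.
Denominator factor (ω + 1): pole of order 1 at -1, modulus 1.
The radius of convergence is the smallest modulus among the singular points: 1.

The radius of convergence is 1.


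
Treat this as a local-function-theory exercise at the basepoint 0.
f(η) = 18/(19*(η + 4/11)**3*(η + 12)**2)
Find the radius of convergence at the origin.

Denominator factor (η + 4/11)^3: pole of order 3 at -4/11, modulus 4/11.
Denominator factor (η + 12)^2: pole of order 2 at -12, modulus 12.
The radius of convergence is the smallest modulus among the singular points: 4/11.

The radius of convergence is 4/11.


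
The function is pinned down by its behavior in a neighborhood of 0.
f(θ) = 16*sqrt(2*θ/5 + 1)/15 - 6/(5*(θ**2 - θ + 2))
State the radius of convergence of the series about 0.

The radius of convergence is sqrt(2).

Denominator factor (θ**2 - θ + 2): discriminant -7, complex-conjugate roots (1/2) + ((1/2)*sqrt(7))*i and (1/2) - ((1/2)*sqrt(7))*i; poles of order 1, moduli sqrt(2) and sqrt(2).
Branch term (16/15)*sqrt(1 - θ/(-5/2)): its argument vanishes at θ = -5/2, a square-root branch point, modulus 5/2.
The radius of convergence is the smallest modulus among the singular points: sqrt(2).


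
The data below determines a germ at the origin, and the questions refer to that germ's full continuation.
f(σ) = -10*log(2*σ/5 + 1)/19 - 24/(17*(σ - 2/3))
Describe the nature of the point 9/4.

Denominator factors: σ - 2/3 = 19/12 at σ = 9/4 — none vanishes.
Branch term log(1 - σ/(-5/2)): argument at 9/4 is 19/10, nonzero, so 9/4 is not its branch point (a point on a principal cut is still regular for the continued germ).
So the germ continues analytically to 9/4.

The point is a regular point.


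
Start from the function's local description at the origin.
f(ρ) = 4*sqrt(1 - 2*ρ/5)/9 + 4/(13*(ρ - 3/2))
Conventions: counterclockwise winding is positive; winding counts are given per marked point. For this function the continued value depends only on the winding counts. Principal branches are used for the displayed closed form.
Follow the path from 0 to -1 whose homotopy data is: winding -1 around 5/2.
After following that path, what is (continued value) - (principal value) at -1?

Continued minus principal equals -(8/45)*sqrt(35).

The rational part is single-valued and drops out of the difference; each branch term changes only by its own monodromy.
(4/9)*sqrt(1 - ρ/(5/2)): winding -1 is odd, the square root flips sign, contributing -2*(4/9)*sqrt(1 - (-1)/(5/2)) = -2*(4/9)*sqrt(7/5) = -(8/45)*sqrt(35).
Summing the contributions at ρ = -1 gives -(8/45)*sqrt(35).


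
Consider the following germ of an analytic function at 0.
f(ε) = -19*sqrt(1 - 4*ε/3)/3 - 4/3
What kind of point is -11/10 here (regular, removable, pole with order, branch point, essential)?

There is no denominator, hence no pole anywhere.
Branch term sqrt(1 - ε/(3/4)): argument at -11/10 is 37/15, nonzero, so -11/10 is not its branch point (a point on a principal cut is still regular for the continued germ).
So the germ continues analytically to -11/10.

The point is a regular point.


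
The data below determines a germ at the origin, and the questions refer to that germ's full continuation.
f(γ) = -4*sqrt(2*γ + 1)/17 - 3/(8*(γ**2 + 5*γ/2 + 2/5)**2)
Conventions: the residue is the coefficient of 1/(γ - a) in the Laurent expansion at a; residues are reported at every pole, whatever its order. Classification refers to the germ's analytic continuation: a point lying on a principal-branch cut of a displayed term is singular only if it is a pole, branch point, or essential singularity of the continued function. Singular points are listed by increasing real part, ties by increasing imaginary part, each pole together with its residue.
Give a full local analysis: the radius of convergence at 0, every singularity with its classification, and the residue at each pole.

Radius of convergence at 0: 5/4 - (1/20)*sqrt(465).
At -5/4 - (1/20)*sqrt(465): a pole of order 2; residue -(10/2883)*sqrt(465).
At -1/2: an algebraic (square-root) branch point.
At -5/4 + (1/20)*sqrt(465): a pole of order 2; residue (10/2883)*sqrt(465).

Denominator factor (γ**2 + 5*γ/2 + 2/5)^2: discriminant 93/20, real irrational roots -5/4 + (1/20)*sqrt(465) and -5/4 - (1/20)*sqrt(465); poles of order 2, moduli 5/4 - (1/20)*sqrt(465) and 5/4 + (1/20)*sqrt(465).
Branch term (-4/17)*sqrt(1 - γ/(-1/2)): its argument vanishes at γ = -1/2, a square-root branch point, modulus 1/2.
The radius of convergence is the smallest modulus among the singular points: 5/4 - (1/20)*sqrt(465).
The branch term is analytic at -5/4 - (1/20)*sqrt(465) and contributes nothing to the residue; only the rational part matters.
The factor γ**2 + 5*γ/2 + 2/5 splits as (γ - a)(γ - a') with a = -5/4 - (1/20)*sqrt(465), a' = -5/4 + (1/20)*sqrt(465). At the order-2 pole a set g(γ) = (γ - a)^2*(rational part) = [-3/8] / (γ - a')^2.
Order-2 pole: residue = g'(a); g'(-5/4 - (1/20)*sqrt(465)) = -(10/2883)*sqrt(465), so the residue is -(10/2883)*sqrt(465).
The branch term is analytic at -5/4 + (1/20)*sqrt(465) and contributes nothing to the residue; only the rational part matters.
The factor γ**2 + 5*γ/2 + 2/5 splits as (γ - a)(γ - a') with a = -5/4 + (1/20)*sqrt(465), a' = -5/4 - (1/20)*sqrt(465). At the order-2 pole a set g(γ) = (γ - a)^2*(rational part) = [-3/8] / (γ - a')^2.
Order-2 pole: residue = g'(a); g'(-5/4 + (1/20)*sqrt(465)) = (10/2883)*sqrt(465), so the residue is (10/2883)*sqrt(465).
List the singular points by increasing real part (a conjugate pair: the negative imaginary part first).


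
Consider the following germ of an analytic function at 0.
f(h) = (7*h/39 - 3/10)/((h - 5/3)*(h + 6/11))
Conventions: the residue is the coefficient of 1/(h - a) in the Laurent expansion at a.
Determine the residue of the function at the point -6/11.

The residue is 1707/9490.

At the order-1 pole -6/11 set g(h) = (h - (-6/11))*f(h) = (7*h/39 - 3/10)/(h - 5/3).
Simple pole: residue = g(a) at a = -6/11, which is 1707/9490.


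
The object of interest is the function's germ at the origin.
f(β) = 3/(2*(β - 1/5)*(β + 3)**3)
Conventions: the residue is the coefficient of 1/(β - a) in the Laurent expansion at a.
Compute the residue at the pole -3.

The residue is -375/8192.

At the order-3 pole -3 set g(β) = (β - (-3))^3*f(β) = 3/(2*(β - 1/5)).
Order-3 pole: residue = g''(a)/2; g''(-3) = -375/4096, so the residue is -375/8192.


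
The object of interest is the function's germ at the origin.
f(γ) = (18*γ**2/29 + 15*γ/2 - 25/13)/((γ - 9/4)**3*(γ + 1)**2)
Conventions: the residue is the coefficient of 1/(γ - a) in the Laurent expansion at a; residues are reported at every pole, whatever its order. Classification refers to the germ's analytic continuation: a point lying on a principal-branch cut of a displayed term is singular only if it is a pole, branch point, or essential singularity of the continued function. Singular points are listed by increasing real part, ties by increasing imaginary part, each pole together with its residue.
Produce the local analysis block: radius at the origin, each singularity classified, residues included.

Denominator factor (γ - 9/4)^3: pole of order 3 at 9/4, modulus 9/4.
Denominator factor (γ + 1)^2: pole of order 2 at -1, modulus 1.
The radius of convergence is the smallest modulus among the singular points: 1.
At the order-2 pole -1 set g(γ) = (γ - (-1))^2*f(γ) = (18*γ**2/29 + 15*γ/2 - 25/13)/(γ - 9/4)**3.
Order-2 pole: residue = g'(a); g'(-1) = 585504/10767497, so the residue is 585504/10767497.
At the order-3 pole 9/4 set g(γ) = (γ - (9/4))^3*f(γ) = (18*γ**2/29 + 15*γ/2 - 25/13)/(γ + 1)**2.
Order-3 pole: residue = g''(a)/2; g''(9/4) = -1171008/10767497, so the residue is -585504/10767497.
List the singular points by increasing real part (a conjugate pair: the negative imaginary part first).

Radius of convergence at 0: 1.
At -1: a pole of order 2; residue 585504/10767497.
At 9/4: a pole of order 3; residue -585504/10767497.


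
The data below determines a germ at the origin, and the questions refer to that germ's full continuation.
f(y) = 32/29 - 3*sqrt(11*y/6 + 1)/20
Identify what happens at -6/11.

The point is an algebraic (square-root) branch point.

The term (-3/20)*sqrt(1 - y/(-6/11)) has argument 1 - -6/11/(-6/11) = 0 at -6/11: a square-root (algebraic, two-sheeted) branch point; the remaining terms are analytic or single-valued there.
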